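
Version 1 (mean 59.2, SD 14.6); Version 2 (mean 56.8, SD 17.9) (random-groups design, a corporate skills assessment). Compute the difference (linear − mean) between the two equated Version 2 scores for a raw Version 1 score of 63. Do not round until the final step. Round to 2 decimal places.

0.86

Mean-equated: 63 + (56.8 − 59.2) = 60.60
Linear-equated: (17.9/14.6)(63 − 59.2) + 56.8 = 61.459
Difference = 61.459 − 60.60 = 0.86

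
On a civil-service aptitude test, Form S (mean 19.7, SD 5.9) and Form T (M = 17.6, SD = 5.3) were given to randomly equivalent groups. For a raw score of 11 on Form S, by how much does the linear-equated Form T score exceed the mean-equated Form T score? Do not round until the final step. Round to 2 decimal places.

0.88

Mean-equated: 11 + (17.6 − 19.7) = 8.90
Linear-equated: (5.3/5.9)(11 − 19.7) + 17.6 = 9.785
Difference = 9.785 − 8.90 = 0.88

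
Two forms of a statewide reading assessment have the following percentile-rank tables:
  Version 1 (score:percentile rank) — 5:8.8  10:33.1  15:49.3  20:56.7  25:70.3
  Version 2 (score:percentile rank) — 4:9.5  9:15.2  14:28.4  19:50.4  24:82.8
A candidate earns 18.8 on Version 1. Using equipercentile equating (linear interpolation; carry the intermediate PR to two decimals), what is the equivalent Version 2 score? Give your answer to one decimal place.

PR of 18.8 on Version 1: 49.3 + (18.8 − 15)/(20 − 15) × (56.7 − 49.3) = 54.92
On Version 2, PR 54.92 falls between score 19 (PR 50.4) and 24 (PR 82.8).
Interpolate: 19 + (54.92 − 50.4)/(82.8 − 50.4) × (24 − 19) = 19.7

19.7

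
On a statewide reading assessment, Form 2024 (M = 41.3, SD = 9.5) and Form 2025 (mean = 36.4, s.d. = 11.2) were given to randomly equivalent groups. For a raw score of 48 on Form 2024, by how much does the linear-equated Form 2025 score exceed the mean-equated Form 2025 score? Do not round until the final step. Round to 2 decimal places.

Mean-equated: 48 + (36.4 − 41.3) = 43.10
Linear-equated: (11.2/9.5)(48 − 41.3) + 36.4 = 44.299
Difference = 44.299 − 43.10 = 1.20

1.20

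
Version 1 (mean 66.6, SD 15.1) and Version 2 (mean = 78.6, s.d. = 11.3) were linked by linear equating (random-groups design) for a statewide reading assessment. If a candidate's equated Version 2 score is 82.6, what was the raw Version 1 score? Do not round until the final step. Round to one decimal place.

71.9

Invert y = (SD_Y/SD_X)(x − M_X) + M_Y:
x = (SD_X/SD_Y)(y − M_Y) + M_X = (15.1/11.3)(82.6 − 78.6) + 66.6
x = 1.336283 × 4.000 + 66.6 = 71.9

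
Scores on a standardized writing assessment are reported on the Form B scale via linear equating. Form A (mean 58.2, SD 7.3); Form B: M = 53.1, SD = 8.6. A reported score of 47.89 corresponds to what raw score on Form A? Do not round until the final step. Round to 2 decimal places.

53.78

Invert y = (SD_Y/SD_X)(x − M_X) + M_Y:
x = (SD_X/SD_Y)(y − M_Y) + M_X = (7.3/8.6)(47.89 − 53.1) + 58.2
x = 0.848837 × -5.210 + 58.2 = 53.78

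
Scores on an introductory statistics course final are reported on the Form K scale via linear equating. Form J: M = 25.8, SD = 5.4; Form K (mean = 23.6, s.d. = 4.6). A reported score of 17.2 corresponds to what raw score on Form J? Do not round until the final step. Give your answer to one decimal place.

Invert y = (SD_Y/SD_X)(x − M_X) + M_Y:
x = (SD_X/SD_Y)(y − M_Y) + M_X = (5.4/4.6)(17.2 − 23.6) + 25.8
x = 1.173913 × -6.400 + 25.8 = 18.3

18.3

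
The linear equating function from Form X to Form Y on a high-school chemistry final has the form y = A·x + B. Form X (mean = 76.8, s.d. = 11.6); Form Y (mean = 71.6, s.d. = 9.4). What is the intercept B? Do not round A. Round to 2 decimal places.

9.37

A = SD_Y / SD_X = 9.4 / 11.6 = 0.810345
B = M_Y − A·M_X = 71.6 − 0.810345 × 76.8 = 9.37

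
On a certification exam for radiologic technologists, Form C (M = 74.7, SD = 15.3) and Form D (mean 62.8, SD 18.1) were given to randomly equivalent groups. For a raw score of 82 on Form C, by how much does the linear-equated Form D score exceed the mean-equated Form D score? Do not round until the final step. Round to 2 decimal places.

Mean-equated: 82 + (62.8 − 74.7) = 70.10
Linear-equated: (18.1/15.3)(82 − 74.7) + 62.8 = 71.436
Difference = 71.436 − 70.10 = 1.34

1.34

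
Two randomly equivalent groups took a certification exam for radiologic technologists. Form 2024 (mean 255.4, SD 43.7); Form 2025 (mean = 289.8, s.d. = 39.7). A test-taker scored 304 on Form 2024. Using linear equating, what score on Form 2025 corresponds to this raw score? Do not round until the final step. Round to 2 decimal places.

333.95

Linear equating: y = (SD_Y/SD_X)(x − M_X) + M_Y
y = (39.7/43.7)(304 − 255.4) + 289.8
y = 0.908467 × 48.6 + 289.8 = 44.1515 + 289.8 = 333.95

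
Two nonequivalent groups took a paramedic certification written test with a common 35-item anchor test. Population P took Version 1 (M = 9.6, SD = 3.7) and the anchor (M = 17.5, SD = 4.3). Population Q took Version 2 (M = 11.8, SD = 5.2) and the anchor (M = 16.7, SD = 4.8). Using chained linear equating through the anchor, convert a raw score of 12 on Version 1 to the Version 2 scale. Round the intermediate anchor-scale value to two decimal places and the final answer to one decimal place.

15.7

Version 1 → anchor (Population P): v = (4.3/3.7)(12 − 9.6) + 17.5 = 20.29
anchor → Version 2 (Population Q): y = (5.2/4.8)(20.29 − 16.7) + 11.8 = 15.7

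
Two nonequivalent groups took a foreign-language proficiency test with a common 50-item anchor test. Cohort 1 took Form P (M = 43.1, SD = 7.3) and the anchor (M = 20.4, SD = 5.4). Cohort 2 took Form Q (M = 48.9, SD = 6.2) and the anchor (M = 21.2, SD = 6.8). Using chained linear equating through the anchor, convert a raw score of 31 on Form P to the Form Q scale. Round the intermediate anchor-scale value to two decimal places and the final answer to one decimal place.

Form P → anchor (Cohort 1): v = (5.4/7.3)(31 − 43.1) + 20.4 = 11.45
anchor → Form Q (Cohort 2): y = (6.2/6.8)(11.45 − 21.2) + 48.9 = 40.0

40.0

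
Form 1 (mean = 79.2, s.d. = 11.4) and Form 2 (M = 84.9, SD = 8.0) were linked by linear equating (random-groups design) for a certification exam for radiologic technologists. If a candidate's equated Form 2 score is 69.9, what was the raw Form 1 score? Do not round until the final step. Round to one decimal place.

Invert y = (SD_Y/SD_X)(x − M_X) + M_Y:
x = (SD_X/SD_Y)(y − M_Y) + M_X = (11.4/8.0)(69.9 − 84.9) + 79.2
x = 1.425000 × -15.000 + 79.2 = 57.8

57.8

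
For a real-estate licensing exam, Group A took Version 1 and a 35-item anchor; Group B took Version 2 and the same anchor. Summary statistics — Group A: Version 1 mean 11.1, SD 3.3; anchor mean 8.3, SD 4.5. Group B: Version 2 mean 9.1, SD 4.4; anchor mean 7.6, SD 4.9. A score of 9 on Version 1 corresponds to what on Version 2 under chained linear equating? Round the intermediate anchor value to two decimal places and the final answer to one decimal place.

Version 1 → anchor (Group A): v = (4.5/3.3)(9 − 11.1) + 8.3 = 5.44
anchor → Version 2 (Group B): y = (4.4/4.9)(5.44 − 7.6) + 9.1 = 7.2

7.2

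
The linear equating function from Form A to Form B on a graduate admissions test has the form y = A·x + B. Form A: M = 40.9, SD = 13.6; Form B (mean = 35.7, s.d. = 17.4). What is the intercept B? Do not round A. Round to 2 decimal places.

A = SD_Y / SD_X = 17.4 / 13.6 = 1.279412
B = M_Y − A·M_X = 35.7 − 1.279412 × 40.9 = -16.63

-16.63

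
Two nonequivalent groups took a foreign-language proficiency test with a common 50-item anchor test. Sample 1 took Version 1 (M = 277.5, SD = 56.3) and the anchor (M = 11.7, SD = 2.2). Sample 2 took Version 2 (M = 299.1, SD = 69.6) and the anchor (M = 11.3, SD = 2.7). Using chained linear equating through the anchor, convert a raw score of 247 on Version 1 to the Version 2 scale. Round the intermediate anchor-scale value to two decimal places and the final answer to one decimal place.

Version 1 → anchor (Sample 1): v = (2.2/56.3)(247 − 277.5) + 11.7 = 10.51
anchor → Version 2 (Sample 2): y = (69.6/2.7)(10.51 − 11.3) + 299.1 = 278.7

278.7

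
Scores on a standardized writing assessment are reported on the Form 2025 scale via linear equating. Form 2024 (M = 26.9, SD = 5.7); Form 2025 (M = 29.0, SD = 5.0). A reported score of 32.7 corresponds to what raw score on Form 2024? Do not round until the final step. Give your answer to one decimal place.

31.1

Invert y = (SD_Y/SD_X)(x − M_X) + M_Y:
x = (SD_X/SD_Y)(y − M_Y) + M_X = (5.7/5.0)(32.7 − 29.0) + 26.9
x = 1.140000 × 3.700 + 26.9 = 31.1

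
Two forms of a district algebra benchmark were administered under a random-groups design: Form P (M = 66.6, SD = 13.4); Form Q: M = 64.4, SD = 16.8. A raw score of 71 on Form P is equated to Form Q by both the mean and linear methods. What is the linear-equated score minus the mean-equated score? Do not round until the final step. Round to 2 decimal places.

1.12

Mean-equated: 71 + (64.4 − 66.6) = 68.80
Linear-equated: (16.8/13.4)(71 − 66.6) + 64.4 = 69.916
Difference = 69.916 − 68.80 = 1.12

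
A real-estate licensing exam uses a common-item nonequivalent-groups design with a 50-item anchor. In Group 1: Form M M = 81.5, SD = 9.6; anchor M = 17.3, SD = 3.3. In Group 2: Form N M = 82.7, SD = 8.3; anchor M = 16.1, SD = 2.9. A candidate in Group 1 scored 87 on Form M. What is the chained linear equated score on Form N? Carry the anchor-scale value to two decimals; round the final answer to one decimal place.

91.5

Form M → anchor (Group 1): v = (3.3/9.6)(87 − 81.5) + 17.3 = 19.19
anchor → Form N (Group 2): y = (8.3/2.9)(19.19 − 16.1) + 82.7 = 91.5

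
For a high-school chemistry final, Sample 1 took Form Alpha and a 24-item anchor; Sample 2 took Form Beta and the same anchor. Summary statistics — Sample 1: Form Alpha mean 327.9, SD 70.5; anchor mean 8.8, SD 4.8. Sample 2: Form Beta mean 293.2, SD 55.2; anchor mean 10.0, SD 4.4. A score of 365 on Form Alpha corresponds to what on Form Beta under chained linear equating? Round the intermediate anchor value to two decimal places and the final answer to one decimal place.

Form Alpha → anchor (Sample 1): v = (4.8/70.5)(365 − 327.9) + 8.8 = 11.33
anchor → Form Beta (Sample 2): y = (55.2/4.4)(11.33 − 10.0) + 293.2 = 309.9

309.9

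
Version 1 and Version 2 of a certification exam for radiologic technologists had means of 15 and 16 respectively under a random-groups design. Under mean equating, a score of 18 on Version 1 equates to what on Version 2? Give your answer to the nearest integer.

Mean equating: y = x + (M_Y − M_X) = 18 + (16 − 15) = 19

19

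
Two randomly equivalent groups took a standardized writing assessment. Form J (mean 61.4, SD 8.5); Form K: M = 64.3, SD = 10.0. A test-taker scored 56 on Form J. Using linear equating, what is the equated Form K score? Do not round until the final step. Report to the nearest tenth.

57.9

Linear equating: y = (SD_Y/SD_X)(x − M_X) + M_Y
y = (10.0/8.5)(56 − 61.4) + 64.3
y = 1.176471 × -5.4 + 64.3 = -6.3529 + 64.3 = 57.9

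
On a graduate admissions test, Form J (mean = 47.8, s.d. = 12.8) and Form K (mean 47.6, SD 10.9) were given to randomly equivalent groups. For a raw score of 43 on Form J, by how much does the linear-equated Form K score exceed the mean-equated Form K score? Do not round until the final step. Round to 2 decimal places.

Mean-equated: 43 + (47.6 − 47.8) = 42.80
Linear-equated: (10.9/12.8)(43 − 47.8) + 47.6 = 43.513
Difference = 43.513 − 42.80 = 0.71

0.71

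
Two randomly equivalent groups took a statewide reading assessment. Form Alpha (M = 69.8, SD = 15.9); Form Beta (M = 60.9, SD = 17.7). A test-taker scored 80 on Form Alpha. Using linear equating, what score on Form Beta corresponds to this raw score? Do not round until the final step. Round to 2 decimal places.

Linear equating: y = (SD_Y/SD_X)(x − M_X) + M_Y
y = (17.7/15.9)(80 − 69.8) + 60.9
y = 1.113208 × 10.2 + 60.9 = 11.3547 + 60.9 = 72.25

72.25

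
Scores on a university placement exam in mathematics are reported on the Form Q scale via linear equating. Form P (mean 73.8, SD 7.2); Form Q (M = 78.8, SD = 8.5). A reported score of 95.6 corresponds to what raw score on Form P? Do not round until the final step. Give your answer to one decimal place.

Invert y = (SD_Y/SD_X)(x − M_X) + M_Y:
x = (SD_X/SD_Y)(y − M_Y) + M_X = (7.2/8.5)(95.6 − 78.8) + 73.8
x = 0.847059 × 16.800 + 73.8 = 88.0

88.0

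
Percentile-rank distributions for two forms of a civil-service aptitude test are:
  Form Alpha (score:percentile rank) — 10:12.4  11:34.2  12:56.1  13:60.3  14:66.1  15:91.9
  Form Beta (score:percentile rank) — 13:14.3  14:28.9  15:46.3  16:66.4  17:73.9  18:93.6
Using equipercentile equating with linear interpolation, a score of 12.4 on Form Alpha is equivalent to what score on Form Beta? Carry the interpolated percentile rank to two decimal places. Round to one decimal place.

15.6

PR of 12.4 on Form Alpha: 56.1 + (12.4 − 12)/(13 − 12) × (60.3 − 56.1) = 57.78
On Form Beta, PR 57.78 falls between score 15 (PR 46.3) and 16 (PR 66.4).
Interpolate: 15 + (57.78 − 46.3)/(66.4 − 46.3) × (16 − 15) = 15.6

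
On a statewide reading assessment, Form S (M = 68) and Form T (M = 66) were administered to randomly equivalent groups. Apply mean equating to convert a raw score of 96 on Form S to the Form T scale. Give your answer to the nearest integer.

Mean equating: y = x + (M_Y − M_X) = 96 + (66 − 68) = 94

94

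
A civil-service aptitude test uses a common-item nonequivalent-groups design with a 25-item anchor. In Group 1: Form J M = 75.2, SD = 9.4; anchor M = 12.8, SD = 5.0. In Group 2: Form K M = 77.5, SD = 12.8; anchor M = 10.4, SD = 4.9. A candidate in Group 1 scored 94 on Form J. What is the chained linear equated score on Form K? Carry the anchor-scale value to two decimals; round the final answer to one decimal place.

109.9

Form J → anchor (Group 1): v = (5.0/9.4)(94 − 75.2) + 12.8 = 22.80
anchor → Form K (Group 2): y = (12.8/4.9)(22.80 − 10.4) + 77.5 = 109.9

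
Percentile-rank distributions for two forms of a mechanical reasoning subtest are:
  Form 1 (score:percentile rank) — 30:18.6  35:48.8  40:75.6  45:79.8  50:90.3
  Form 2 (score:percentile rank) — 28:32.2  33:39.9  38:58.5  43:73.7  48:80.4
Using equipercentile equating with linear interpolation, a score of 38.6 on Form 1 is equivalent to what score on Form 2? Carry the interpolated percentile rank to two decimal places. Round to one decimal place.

PR of 38.6 on Form 1: 48.8 + (38.6 − 35)/(40 − 35) × (75.6 − 48.8) = 68.10
On Form 2, PR 68.10 falls between score 38 (PR 58.5) and 43 (PR 73.7).
Interpolate: 38 + (68.10 − 58.5)/(73.7 − 58.5) × (43 − 38) = 41.2

41.2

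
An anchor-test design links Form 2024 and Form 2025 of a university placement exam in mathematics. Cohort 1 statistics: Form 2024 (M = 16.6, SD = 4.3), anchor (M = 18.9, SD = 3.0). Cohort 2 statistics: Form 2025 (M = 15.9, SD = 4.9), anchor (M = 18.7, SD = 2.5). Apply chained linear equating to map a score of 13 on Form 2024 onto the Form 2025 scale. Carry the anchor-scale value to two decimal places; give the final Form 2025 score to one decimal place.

11.4

Form 2024 → anchor (Cohort 1): v = (3.0/4.3)(13 − 16.6) + 18.9 = 16.39
anchor → Form 2025 (Cohort 2): y = (4.9/2.5)(16.39 − 18.7) + 15.9 = 11.4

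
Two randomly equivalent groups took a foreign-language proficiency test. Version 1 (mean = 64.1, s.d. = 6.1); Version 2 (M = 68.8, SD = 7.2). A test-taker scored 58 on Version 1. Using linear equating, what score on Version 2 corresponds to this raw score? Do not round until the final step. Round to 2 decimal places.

61.60

Linear equating: y = (SD_Y/SD_X)(x − M_X) + M_Y
y = (7.2/6.1)(58 − 64.1) + 68.8
y = 1.180328 × -6.1 + 68.8 = -7.2000 + 68.8 = 61.60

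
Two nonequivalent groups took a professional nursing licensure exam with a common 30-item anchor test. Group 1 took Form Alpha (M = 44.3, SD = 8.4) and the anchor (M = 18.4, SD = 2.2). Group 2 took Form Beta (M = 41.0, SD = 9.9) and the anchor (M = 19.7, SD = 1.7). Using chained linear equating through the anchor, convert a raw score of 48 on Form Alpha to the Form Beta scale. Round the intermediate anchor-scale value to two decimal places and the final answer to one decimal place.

39.1

Form Alpha → anchor (Group 1): v = (2.2/8.4)(48 − 44.3) + 18.4 = 19.37
anchor → Form Beta (Group 2): y = (9.9/1.7)(19.37 − 19.7) + 41.0 = 39.1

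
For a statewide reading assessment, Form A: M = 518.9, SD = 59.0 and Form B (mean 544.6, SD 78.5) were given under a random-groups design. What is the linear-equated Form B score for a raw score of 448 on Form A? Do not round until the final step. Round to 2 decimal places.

450.27

Linear equating: y = (SD_Y/SD_X)(x − M_X) + M_Y
y = (78.5/59.0)(448 − 518.9) + 544.6
y = 1.330508 × -70.9 + 544.6 = -94.3331 + 544.6 = 450.27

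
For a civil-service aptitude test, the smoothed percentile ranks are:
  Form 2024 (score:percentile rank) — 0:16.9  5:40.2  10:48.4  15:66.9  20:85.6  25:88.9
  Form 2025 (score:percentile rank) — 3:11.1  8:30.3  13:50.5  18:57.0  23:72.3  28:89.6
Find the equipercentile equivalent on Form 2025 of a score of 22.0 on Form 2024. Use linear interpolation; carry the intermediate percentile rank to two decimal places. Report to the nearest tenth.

PR of 22.0 on Form 2024: 85.6 + (22.0 − 20)/(25 − 20) × (88.9 − 85.6) = 86.92
On Form 2025, PR 86.92 falls between score 23 (PR 72.3) and 28 (PR 89.6).
Interpolate: 23 + (86.92 − 72.3)/(89.6 − 72.3) × (28 − 23) = 27.2

27.2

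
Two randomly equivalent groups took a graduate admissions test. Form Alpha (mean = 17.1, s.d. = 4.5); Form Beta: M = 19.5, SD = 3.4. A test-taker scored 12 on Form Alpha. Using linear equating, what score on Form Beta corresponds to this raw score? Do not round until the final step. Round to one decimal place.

Linear equating: y = (SD_Y/SD_X)(x − M_X) + M_Y
y = (3.4/4.5)(12 − 17.1) + 19.5
y = 0.755556 × -5.1 + 19.5 = -3.8533 + 19.5 = 15.6

15.6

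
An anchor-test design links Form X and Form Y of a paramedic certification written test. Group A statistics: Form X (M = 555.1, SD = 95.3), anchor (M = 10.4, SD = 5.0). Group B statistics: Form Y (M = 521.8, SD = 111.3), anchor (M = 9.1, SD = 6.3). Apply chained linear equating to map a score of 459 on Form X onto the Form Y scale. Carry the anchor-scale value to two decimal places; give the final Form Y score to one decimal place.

455.7

Form X → anchor (Group A): v = (5.0/95.3)(459 − 555.1) + 10.4 = 5.36
anchor → Form Y (Group B): y = (111.3/6.3)(5.36 − 9.1) + 521.8 = 455.7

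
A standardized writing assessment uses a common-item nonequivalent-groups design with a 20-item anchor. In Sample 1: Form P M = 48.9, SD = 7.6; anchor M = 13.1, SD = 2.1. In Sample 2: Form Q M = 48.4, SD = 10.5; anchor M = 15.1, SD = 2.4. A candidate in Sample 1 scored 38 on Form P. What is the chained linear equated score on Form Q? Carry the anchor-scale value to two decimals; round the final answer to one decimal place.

26.5

Form P → anchor (Sample 1): v = (2.1/7.6)(38 − 48.9) + 13.1 = 10.09
anchor → Form Q (Sample 2): y = (10.5/2.4)(10.09 − 15.1) + 48.4 = 26.5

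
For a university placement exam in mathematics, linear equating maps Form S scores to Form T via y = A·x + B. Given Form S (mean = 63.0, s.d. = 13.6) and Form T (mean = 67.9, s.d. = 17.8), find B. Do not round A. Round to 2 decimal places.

-14.56

A = SD_Y / SD_X = 17.8 / 13.6 = 1.308824
B = M_Y − A·M_X = 67.9 − 1.308824 × 63.0 = -14.56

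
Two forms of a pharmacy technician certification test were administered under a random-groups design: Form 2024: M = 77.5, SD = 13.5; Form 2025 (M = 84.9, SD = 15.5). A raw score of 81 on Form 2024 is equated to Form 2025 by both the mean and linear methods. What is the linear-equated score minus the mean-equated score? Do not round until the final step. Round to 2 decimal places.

Mean-equated: 81 + (84.9 − 77.5) = 88.40
Linear-equated: (15.5/13.5)(81 − 77.5) + 84.9 = 88.919
Difference = 88.919 − 88.40 = 0.52

0.52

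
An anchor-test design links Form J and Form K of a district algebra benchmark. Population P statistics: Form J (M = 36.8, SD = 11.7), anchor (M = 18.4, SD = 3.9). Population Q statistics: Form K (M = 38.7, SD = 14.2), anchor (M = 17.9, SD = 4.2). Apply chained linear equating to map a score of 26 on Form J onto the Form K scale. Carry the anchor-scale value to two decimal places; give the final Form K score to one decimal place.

Form J → anchor (Population P): v = (3.9/11.7)(26 − 36.8) + 18.4 = 14.80
anchor → Form K (Population Q): y = (14.2/4.2)(14.80 − 17.9) + 38.7 = 28.2

28.2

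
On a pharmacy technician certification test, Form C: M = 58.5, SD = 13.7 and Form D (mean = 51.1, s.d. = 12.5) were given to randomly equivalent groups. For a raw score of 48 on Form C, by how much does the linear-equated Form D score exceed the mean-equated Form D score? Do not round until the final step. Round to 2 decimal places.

Mean-equated: 48 + (51.1 − 58.5) = 40.60
Linear-equated: (12.5/13.7)(48 − 58.5) + 51.1 = 41.520
Difference = 41.520 − 40.60 = 0.92

0.92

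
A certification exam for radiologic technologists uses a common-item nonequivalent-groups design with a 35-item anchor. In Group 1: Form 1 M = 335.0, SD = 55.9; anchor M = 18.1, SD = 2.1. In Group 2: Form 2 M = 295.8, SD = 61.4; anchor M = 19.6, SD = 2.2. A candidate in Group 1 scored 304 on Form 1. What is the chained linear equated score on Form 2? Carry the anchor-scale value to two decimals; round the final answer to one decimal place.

221.6

Form 1 → anchor (Group 1): v = (2.1/55.9)(304 − 335.0) + 18.1 = 16.94
anchor → Form 2 (Group 2): y = (61.4/2.2)(16.94 − 19.6) + 295.8 = 221.6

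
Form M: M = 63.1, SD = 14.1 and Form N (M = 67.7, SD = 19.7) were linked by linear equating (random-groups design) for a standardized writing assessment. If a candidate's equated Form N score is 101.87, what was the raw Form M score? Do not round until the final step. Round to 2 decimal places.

Invert y = (SD_Y/SD_X)(x − M_X) + M_Y:
x = (SD_X/SD_Y)(y − M_Y) + M_X = (14.1/19.7)(101.87 − 67.7) + 63.1
x = 0.715736 × 34.170 + 63.1 = 87.56

87.56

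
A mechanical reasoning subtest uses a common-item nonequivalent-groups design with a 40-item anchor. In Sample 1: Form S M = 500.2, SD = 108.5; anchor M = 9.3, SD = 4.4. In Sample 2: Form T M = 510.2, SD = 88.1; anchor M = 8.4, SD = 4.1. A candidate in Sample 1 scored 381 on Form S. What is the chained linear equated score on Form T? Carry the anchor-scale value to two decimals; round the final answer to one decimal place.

Form S → anchor (Sample 1): v = (4.4/108.5)(381 − 500.2) + 9.3 = 4.47
anchor → Form T (Sample 2): y = (88.1/4.1)(4.47 − 8.4) + 510.2 = 425.8

425.8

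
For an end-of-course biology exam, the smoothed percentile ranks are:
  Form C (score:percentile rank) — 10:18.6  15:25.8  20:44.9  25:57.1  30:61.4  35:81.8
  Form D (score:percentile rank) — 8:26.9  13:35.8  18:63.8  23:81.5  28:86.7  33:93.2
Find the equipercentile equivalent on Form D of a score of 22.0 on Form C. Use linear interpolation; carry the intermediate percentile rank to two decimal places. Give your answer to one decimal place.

PR of 22.0 on Form C: 44.9 + (22.0 − 20)/(25 − 20) × (57.1 − 44.9) = 49.78
On Form D, PR 49.78 falls between score 13 (PR 35.8) and 18 (PR 63.8).
Interpolate: 13 + (49.78 − 35.8)/(63.8 − 35.8) × (18 − 13) = 15.5

15.5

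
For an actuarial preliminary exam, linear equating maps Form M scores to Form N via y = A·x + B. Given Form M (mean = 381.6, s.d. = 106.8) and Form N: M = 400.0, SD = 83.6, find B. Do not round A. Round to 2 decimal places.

101.29

A = SD_Y / SD_X = 83.6 / 106.8 = 0.782772
B = M_Y − A·M_X = 400.0 − 0.782772 × 381.6 = 101.29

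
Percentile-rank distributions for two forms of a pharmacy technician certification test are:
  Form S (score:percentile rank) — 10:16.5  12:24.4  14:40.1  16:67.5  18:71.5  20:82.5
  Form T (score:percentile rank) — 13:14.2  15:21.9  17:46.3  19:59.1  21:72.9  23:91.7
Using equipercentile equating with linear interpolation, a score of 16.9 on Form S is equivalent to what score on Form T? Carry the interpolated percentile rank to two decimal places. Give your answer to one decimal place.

20.5

PR of 16.9 on Form S: 67.5 + (16.9 − 16)/(18 − 16) × (71.5 − 67.5) = 69.30
On Form T, PR 69.30 falls between score 19 (PR 59.1) and 21 (PR 72.9).
Interpolate: 19 + (69.30 − 59.1)/(72.9 − 59.1) × (21 − 19) = 20.5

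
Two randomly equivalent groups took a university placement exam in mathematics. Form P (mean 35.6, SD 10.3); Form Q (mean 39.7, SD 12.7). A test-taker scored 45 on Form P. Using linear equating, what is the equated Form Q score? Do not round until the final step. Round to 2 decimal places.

Linear equating: y = (SD_Y/SD_X)(x − M_X) + M_Y
y = (12.7/10.3)(45 − 35.6) + 39.7
y = 1.233010 × 9.4 + 39.7 = 11.5903 + 39.7 = 51.29

51.29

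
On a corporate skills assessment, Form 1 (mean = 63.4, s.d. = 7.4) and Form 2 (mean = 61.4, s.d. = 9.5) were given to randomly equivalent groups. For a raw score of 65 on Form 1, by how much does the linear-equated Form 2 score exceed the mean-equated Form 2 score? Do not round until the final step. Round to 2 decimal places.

Mean-equated: 65 + (61.4 − 63.4) = 63.00
Linear-equated: (9.5/7.4)(65 − 63.4) + 61.4 = 63.454
Difference = 63.454 − 63.00 = 0.45

0.45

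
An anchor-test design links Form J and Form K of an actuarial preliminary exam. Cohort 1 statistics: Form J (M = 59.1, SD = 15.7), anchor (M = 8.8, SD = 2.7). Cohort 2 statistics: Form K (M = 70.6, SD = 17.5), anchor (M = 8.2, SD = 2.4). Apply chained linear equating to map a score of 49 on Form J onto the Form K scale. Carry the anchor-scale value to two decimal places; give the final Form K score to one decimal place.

62.3

Form J → anchor (Cohort 1): v = (2.7/15.7)(49 − 59.1) + 8.8 = 7.06
anchor → Form K (Cohort 2): y = (17.5/2.4)(7.06 − 8.2) + 70.6 = 62.3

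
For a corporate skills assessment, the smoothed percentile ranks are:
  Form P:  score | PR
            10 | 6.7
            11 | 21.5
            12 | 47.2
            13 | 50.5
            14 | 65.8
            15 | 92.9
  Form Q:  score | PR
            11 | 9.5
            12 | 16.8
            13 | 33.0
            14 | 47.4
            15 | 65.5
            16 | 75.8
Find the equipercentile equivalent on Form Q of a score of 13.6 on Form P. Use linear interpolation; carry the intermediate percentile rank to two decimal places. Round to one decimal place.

14.7

PR of 13.6 on Form P: 50.5 + (13.6 − 13)/(14 − 13) × (65.8 − 50.5) = 59.68
On Form Q, PR 59.68 falls between score 14 (PR 47.4) and 15 (PR 65.5).
Interpolate: 14 + (59.68 − 47.4)/(65.5 − 47.4) × (15 − 14) = 14.7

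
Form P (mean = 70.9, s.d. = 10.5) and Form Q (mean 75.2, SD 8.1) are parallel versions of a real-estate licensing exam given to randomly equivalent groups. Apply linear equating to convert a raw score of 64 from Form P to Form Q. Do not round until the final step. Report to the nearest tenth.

Linear equating: y = (SD_Y/SD_X)(x − M_X) + M_Y
y = (8.1/10.5)(64 − 70.9) + 75.2
y = 0.771429 × -6.9 + 75.2 = -5.3229 + 75.2 = 69.9

69.9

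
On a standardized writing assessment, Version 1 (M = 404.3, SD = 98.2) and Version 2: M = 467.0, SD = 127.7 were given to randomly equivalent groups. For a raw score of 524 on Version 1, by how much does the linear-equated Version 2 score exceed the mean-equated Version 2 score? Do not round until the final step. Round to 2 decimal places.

Mean-equated: 524 + (467.0 − 404.3) = 586.70
Linear-equated: (127.7/98.2)(524 − 404.3) + 467.0 = 622.659
Difference = 622.659 − 586.70 = 35.96

35.96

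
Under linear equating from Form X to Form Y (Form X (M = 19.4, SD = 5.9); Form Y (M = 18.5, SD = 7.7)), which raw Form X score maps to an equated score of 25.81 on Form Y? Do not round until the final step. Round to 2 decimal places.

Invert y = (SD_Y/SD_X)(x − M_X) + M_Y:
x = (SD_X/SD_Y)(y − M_Y) + M_X = (5.9/7.7)(25.81 − 18.5) + 19.4
x = 0.766234 × 7.310 + 19.4 = 25.00

25.00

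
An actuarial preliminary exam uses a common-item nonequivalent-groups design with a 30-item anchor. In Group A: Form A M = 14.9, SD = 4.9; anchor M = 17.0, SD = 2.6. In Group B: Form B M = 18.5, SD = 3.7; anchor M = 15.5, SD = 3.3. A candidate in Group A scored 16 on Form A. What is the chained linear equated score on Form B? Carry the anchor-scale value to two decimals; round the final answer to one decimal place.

Form A → anchor (Group A): v = (2.6/4.9)(16 − 14.9) + 17.0 = 17.58
anchor → Form B (Group B): y = (3.7/3.3)(17.58 − 15.5) + 18.5 = 20.8

20.8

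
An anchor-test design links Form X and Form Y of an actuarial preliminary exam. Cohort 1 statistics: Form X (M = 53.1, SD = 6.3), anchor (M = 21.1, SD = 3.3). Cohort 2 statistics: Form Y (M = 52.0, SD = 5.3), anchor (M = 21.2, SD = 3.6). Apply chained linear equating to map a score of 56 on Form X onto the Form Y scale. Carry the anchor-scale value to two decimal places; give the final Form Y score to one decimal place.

54.1

Form X → anchor (Cohort 1): v = (3.3/6.3)(56 − 53.1) + 21.1 = 22.62
anchor → Form Y (Cohort 2): y = (5.3/3.6)(22.62 − 21.2) + 52.0 = 54.1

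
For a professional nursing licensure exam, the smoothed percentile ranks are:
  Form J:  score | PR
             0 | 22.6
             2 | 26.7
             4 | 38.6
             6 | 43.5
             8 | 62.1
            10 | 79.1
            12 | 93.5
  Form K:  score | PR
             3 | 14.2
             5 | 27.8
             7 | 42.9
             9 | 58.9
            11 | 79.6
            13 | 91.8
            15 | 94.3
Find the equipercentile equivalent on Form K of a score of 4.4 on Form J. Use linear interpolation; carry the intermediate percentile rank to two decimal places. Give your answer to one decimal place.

6.6

PR of 4.4 on Form J: 38.6 + (4.4 − 4)/(6 − 4) × (43.5 − 38.6) = 39.58
On Form K, PR 39.58 falls between score 5 (PR 27.8) and 7 (PR 42.9).
Interpolate: 5 + (39.58 − 27.8)/(42.9 − 27.8) × (7 − 5) = 6.6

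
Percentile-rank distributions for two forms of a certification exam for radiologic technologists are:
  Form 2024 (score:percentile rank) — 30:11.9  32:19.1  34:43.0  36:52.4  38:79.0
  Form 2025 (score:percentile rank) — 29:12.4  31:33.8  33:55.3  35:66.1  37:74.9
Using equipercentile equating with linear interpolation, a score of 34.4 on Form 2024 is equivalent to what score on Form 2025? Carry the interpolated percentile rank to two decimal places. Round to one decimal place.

32.0

PR of 34.4 on Form 2024: 43.0 + (34.4 − 34)/(36 − 34) × (52.4 − 43.0) = 44.88
On Form 2025, PR 44.88 falls between score 31 (PR 33.8) and 33 (PR 55.3).
Interpolate: 31 + (44.88 − 33.8)/(55.3 − 33.8) × (33 − 31) = 32.0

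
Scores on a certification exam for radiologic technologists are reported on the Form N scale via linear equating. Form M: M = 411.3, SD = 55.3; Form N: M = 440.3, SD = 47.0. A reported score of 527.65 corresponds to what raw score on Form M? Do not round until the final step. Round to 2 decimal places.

514.08

Invert y = (SD_Y/SD_X)(x − M_X) + M_Y:
x = (SD_X/SD_Y)(y − M_Y) + M_X = (55.3/47.0)(527.65 − 440.3) + 411.3
x = 1.176596 × 87.350 + 411.3 = 514.08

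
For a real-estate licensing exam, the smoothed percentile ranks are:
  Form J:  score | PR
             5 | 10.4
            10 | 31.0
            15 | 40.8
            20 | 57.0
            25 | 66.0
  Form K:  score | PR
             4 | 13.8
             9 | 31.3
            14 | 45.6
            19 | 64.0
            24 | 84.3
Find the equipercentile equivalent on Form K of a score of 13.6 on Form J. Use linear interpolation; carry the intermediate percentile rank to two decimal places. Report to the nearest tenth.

11.4

PR of 13.6 on Form J: 31.0 + (13.6 − 10)/(15 − 10) × (40.8 − 31.0) = 38.06
On Form K, PR 38.06 falls between score 9 (PR 31.3) and 14 (PR 45.6).
Interpolate: 9 + (38.06 − 31.3)/(45.6 − 31.3) × (14 − 9) = 11.4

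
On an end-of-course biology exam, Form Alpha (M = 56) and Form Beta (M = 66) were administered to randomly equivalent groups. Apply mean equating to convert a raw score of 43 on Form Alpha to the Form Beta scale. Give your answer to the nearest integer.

53

Mean equating: y = x + (M_Y − M_X) = 43 + (66 − 56) = 53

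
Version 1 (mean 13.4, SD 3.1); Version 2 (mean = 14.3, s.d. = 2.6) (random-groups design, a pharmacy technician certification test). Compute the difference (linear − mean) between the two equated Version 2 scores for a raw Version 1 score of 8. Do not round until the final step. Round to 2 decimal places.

0.87

Mean-equated: 8 + (14.3 − 13.4) = 8.90
Linear-equated: (2.6/3.1)(8 − 13.4) + 14.3 = 9.771
Difference = 9.771 − 8.90 = 0.87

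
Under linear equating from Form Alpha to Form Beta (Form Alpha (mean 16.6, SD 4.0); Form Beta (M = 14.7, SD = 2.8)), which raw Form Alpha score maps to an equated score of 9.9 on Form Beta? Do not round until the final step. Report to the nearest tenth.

9.7

Invert y = (SD_Y/SD_X)(x − M_X) + M_Y:
x = (SD_X/SD_Y)(y − M_Y) + M_X = (4.0/2.8)(9.9 − 14.7) + 16.6
x = 1.428571 × -4.800 + 16.6 = 9.7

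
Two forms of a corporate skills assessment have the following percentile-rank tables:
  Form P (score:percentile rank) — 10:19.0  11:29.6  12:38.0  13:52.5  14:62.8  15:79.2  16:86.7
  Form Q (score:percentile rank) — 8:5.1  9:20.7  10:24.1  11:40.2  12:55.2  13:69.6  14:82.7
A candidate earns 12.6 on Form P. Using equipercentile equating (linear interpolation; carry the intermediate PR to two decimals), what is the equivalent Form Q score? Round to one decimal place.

PR of 12.6 on Form P: 38.0 + (12.6 − 12)/(13 − 12) × (52.5 − 38.0) = 46.70
On Form Q, PR 46.70 falls between score 11 (PR 40.2) and 12 (PR 55.2).
Interpolate: 11 + (46.70 − 40.2)/(55.2 − 40.2) × (12 − 11) = 11.4

11.4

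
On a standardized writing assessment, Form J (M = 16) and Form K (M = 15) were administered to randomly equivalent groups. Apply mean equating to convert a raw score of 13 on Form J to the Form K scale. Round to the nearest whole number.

12

Mean equating: y = x + (M_Y − M_X) = 13 + (15 − 16) = 12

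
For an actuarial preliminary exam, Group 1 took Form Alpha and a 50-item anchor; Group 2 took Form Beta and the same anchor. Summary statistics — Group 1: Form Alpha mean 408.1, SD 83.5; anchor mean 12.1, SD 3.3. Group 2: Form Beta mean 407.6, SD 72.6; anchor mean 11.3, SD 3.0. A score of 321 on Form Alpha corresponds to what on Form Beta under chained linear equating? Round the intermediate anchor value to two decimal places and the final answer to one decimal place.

Form Alpha → anchor (Group 1): v = (3.3/83.5)(321 − 408.1) + 12.1 = 8.66
anchor → Form Beta (Group 2): y = (72.6/3.0)(8.66 − 11.3) + 407.6 = 343.7

343.7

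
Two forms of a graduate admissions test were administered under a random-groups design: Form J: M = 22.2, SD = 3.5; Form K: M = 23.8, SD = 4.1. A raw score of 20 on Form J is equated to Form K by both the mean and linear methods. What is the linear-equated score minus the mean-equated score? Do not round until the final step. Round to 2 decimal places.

Mean-equated: 20 + (23.8 − 22.2) = 21.60
Linear-equated: (4.1/3.5)(20 − 22.2) + 23.8 = 21.223
Difference = 21.223 − 21.60 = -0.38

-0.38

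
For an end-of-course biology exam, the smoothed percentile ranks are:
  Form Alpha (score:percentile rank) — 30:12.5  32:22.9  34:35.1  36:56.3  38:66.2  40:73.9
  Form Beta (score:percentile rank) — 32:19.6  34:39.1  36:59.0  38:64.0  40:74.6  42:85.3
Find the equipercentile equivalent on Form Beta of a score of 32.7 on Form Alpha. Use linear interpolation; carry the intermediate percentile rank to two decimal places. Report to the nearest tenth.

PR of 32.7 on Form Alpha: 22.9 + (32.7 − 32)/(34 − 32) × (35.1 − 22.9) = 27.17
On Form Beta, PR 27.17 falls between score 32 (PR 19.6) and 34 (PR 39.1).
Interpolate: 32 + (27.17 − 19.6)/(39.1 − 19.6) × (34 − 32) = 32.8

32.8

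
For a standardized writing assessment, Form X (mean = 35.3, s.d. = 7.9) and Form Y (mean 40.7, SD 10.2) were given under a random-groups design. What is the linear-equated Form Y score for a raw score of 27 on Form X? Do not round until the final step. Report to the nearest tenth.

30.0

Linear equating: y = (SD_Y/SD_X)(x − M_X) + M_Y
y = (10.2/7.9)(27 − 35.3) + 40.7
y = 1.291139 × -8.3 + 40.7 = -10.7165 + 40.7 = 30.0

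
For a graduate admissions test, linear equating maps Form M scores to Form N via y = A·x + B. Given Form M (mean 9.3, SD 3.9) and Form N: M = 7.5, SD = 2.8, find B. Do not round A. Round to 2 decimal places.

A = SD_Y / SD_X = 2.8 / 3.9 = 0.717949
B = M_Y − A·M_X = 7.5 − 0.717949 × 9.3 = 0.82

0.82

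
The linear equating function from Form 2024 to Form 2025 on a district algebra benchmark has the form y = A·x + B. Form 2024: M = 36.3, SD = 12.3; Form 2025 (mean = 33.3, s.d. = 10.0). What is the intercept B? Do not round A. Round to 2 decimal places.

A = SD_Y / SD_X = 10.0 / 12.3 = 0.813008
B = M_Y − A·M_X = 33.3 − 0.813008 × 36.3 = 3.79

3.79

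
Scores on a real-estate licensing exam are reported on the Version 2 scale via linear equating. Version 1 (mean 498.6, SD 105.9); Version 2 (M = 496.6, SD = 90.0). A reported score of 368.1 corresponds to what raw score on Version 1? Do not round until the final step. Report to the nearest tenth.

Invert y = (SD_Y/SD_X)(x − M_X) + M_Y:
x = (SD_X/SD_Y)(y − M_Y) + M_X = (105.9/90.0)(368.1 − 496.6) + 498.6
x = 1.176667 × -128.500 + 498.6 = 347.4

347.4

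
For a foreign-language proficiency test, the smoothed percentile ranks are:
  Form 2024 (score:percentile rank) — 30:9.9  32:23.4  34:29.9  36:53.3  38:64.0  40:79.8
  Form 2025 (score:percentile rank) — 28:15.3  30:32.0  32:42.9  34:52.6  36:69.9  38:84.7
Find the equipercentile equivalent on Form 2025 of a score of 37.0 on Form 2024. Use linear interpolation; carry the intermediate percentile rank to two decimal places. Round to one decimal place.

PR of 37.0 on Form 2024: 53.3 + (37.0 − 36)/(38 − 36) × (64.0 − 53.3) = 58.65
On Form 2025, PR 58.65 falls between score 34 (PR 52.6) and 36 (PR 69.9).
Interpolate: 34 + (58.65 − 52.6)/(69.9 − 52.6) × (36 − 34) = 34.7

34.7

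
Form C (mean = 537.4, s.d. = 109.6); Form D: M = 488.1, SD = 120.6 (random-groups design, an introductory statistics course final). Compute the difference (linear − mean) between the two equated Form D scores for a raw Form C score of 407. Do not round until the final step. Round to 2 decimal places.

-13.09

Mean-equated: 407 + (488.1 − 537.4) = 357.70
Linear-equated: (120.6/109.6)(407 − 537.4) + 488.1 = 344.612
Difference = 344.612 − 357.70 = -13.09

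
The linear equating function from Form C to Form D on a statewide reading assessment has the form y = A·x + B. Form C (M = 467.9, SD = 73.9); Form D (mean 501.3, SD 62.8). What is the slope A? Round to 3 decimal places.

0.850

A = SD_Y / SD_X = 62.8 / 73.9 = 0.850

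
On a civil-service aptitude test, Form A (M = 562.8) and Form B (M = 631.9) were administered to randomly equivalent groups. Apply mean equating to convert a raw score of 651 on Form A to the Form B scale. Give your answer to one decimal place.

Mean equating: y = x + (M_Y − M_X) = 651 + (631.9 − 562.8) = 720.1

720.1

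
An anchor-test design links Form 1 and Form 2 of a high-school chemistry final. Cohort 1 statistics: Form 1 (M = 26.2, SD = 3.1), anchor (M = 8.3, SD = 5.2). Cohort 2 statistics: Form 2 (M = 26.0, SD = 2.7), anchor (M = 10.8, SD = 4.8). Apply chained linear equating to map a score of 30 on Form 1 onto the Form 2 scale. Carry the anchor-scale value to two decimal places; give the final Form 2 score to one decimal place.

28.2

Form 1 → anchor (Cohort 1): v = (5.2/3.1)(30 − 26.2) + 8.3 = 14.67
anchor → Form 2 (Cohort 2): y = (2.7/4.8)(14.67 − 10.8) + 26.0 = 28.2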